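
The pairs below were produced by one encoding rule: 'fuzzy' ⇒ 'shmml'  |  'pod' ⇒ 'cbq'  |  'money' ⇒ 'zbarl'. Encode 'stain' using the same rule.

Compare letters: f→s is +13, u→h is +13, z→m is +13 — a constant shift. Every letter moves 13 places later in the alphabet, wrapping around z→a.
For stain: s+13=f, t+13=g, a+13=n, i+13=v, n+13=a.

fgnva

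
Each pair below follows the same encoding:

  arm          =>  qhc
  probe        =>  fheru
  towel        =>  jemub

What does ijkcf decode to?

stump

Each letter is shifted forward by 16 in the alphabet (a Caesar shift of +16).
Decoding ijkcf: i−16=s, j−16=t, k−16=u, c−16=m, f−16=p.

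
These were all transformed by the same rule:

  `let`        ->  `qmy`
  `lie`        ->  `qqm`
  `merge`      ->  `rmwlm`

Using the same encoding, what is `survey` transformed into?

Vowels shift forward by 8 and consonants shift forward by 5.
On survey: s(cons)+5=x, u(vowel)+8=c, r(cons)+5=w, v(cons)+5=a, e(vowel)+8=m, y(cons)+5=d.

xcwamd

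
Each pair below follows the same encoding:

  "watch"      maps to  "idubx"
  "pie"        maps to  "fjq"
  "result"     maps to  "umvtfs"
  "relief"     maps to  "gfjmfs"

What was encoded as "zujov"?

Two steps: reverse the string, then apply a Caesar shift of +1.
Undoing it on zujov: shift back: z−1=y, u−1=t, j−1=i, o−1=n, v−1=u → ytinu; then reverse → unity.

unity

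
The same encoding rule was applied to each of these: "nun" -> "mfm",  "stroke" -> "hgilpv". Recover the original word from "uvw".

fed

Each pair mirrors across the alphabet (n↔m, u↔f, n↔m): positions sum to 25. Letters are reflected about the middle of the alphabet (position → 25−position): Atbash.
Reversing it on uvw: u↔f, v↔e, w↔d.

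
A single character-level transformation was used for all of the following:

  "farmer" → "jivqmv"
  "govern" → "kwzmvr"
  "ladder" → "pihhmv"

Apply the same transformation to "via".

zqi

Vowels shift forward by 8 and consonants shift forward by 4.
On via: v(cons)+4=z, i(vowel)+8=q, a(vowel)+8=i.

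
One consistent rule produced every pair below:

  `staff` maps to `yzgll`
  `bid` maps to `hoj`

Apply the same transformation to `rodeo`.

Compare letters: s→y is +6, t→z is +6, a→g is +6 — a constant shift. Every letter moves 6 places later in the alphabet, wrapping around z→a.
On rodeo: r+6=x, o+6=u, d+6=j, e+6=k, o+6=u.

xujku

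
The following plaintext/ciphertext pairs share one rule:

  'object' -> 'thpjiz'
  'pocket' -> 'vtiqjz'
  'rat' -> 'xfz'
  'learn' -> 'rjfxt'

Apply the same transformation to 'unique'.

ztnwzj

The shift depends on letter class: consonant b→h is +6, but vowel o→t is +5. The rule splits by letter class: vowels +5, consonants +6.
On unique: u(vowel)+5=z, n(cons)+6=t, i(vowel)+5=n, q(cons)+6=w, u(vowel)+5=z, e(vowel)+5=j.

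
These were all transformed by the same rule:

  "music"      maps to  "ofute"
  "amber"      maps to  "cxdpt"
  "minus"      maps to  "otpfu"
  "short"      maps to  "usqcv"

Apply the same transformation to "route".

A repeating key of period 2 is used — shifts +2, +11 over and over.
For route: r+2=t, o+11=z, u+2=w, t+11=e, e+2=g.

tzweg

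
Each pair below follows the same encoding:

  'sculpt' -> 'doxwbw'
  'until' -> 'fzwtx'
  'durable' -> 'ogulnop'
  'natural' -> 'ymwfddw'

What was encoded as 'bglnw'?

Shifts by position in sculpt: pos 0: s→d (+11), pos 1: c→o (+12), pos 2: u→x (+3), pos 3: l→w (+11), pos 4: p→b (+12), pos 5: t→w (+3) — repeating every 3. The shifts repeat in a cycle of length 3: positions 0,1,… shift by +11, +12, +3, then the pattern repeats.
Reversing it on bglnw: b−11=q, g−12=u, l−3=i, n−11=c, w−12=k.

quick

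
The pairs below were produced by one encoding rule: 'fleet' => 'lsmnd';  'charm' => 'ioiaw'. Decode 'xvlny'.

In fleet: f→l is +6, l→s is +7, e→m is +8, e→n is +9 — the shift increases by 1 each position. Each letter shifts forward by (position + 6), i.e. 6, 7, 8, … — the shift grows by one for each successive letter.
Reversing it on xvlny: x−6=r, v−7=o, l−8=d, n−9=e, y−10=o.

rodeo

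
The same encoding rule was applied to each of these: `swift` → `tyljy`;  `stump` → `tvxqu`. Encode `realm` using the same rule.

In swift: s→t is +1, w→y is +2, i→l is +3, f→j is +4 — the shift increases by 1 each position. Each letter shifts forward by (position + 1), i.e. 1, 2, 3, … — the shift grows by one for each successive letter.
On realm: r+1=s, e+2=g, a+3=d, l+4=p, m+5=r.

sgdpr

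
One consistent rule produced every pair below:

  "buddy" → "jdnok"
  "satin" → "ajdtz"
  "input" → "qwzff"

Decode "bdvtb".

tulip

In buddy: b→j is +8, u→d is +9, d→n is +10, d→o is +11 — the shift increases by 1 each position. Letter i (0-indexed) is shifted by i+8, so successive shifts are 8, 9, 10, ….
Undoing it on bdvtb: b−8=t, d−9=u, v−10=l, t−11=i, b−12=p.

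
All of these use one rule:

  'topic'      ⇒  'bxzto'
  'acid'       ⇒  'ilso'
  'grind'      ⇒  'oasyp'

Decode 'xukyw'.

Letter i (0-indexed) is shifted by i+8, so successive shifts are 8, 9, 10, ….
Reversing it on xukyw: x−8=p, u−9=l, k−10=a, y−11=n, w−12=k.

plank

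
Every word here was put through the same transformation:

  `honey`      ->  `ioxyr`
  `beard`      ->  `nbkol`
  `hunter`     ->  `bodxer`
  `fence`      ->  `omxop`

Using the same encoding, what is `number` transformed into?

The output letters match the input read backwards, each shifted +10: honey reversed is yenoh. Read the word backwards and shift each letter +10.
For number: reverse → rebmun; then shift: r+10=b, e+10=o, b+10=l, m+10=w, u+10=e, n+10=x.

bolwex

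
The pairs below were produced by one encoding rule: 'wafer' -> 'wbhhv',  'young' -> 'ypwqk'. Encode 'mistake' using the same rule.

In wafer: w→w is +0, a→b is +1, f→h is +2, e→h is +3 — the shift increases by 1 each position. Letter i (0-indexed) is shifted by i+0, so successive shifts are 0, 1, 2, ….
For mistake: m+0=m, i+1=j, s+2=u, t+3=w, a+4=e, k+5=p, e+6=k.

mjuwepk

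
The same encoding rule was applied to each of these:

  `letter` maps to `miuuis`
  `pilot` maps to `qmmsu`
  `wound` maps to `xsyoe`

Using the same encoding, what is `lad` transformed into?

The shift depends on letter class: consonant l→m is +1, but vowel e→i is +4. Two shifts are in play — +4 for a/e/i/o/u, +1 for every other letter.
For lad: l(cons)+1=m, a(vowel)+4=e, d(cons)+1=e.

mee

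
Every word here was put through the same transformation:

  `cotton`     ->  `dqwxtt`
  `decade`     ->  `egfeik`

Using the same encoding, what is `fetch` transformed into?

ggwgm

In cotton: c→d is +1, o→q is +2, t→w is +3, t→x is +4 — the shift increases by 1 each position. Letter i (0-indexed) is shifted by i+1, so successive shifts are 1, 2, 3, ….
Applying it to fetch: f+1=g, e+2=g, t+3=w, c+4=g, h+5=m.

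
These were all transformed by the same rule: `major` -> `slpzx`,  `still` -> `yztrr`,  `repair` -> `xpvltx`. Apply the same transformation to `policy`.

The shift depends on letter class: consonant m→s is +6, but vowel a→l is +11. The rule splits by letter class: vowels +11, consonants +6.
Applying it to policy: p(cons)+6=v, o(vowel)+11=z, l(cons)+6=r, i(vowel)+11=t, c(cons)+6=i, y(cons)+6=e.

vzrtie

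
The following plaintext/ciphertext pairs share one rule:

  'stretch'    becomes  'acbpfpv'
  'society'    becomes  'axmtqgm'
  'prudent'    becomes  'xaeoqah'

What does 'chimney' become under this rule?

The shift increases by 1 at each position, starting from +8: 8, 9, 10, ….
Applying it to chimney: c+8=k, h+9=q, i+10=s, m+11=x, n+12=z, e+13=r, y+14=m.

kqsxzrm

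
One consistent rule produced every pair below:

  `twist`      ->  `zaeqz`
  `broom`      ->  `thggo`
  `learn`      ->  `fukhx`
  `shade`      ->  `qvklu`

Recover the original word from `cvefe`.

chili

Each letter's alphabet position (a=0..z=25) is mapped through 9·x+10 mod 26 — an affine cipher.
Undoing it on cvefe: c(2)→3·(2−10)≡2=c; v(21)→3·(21−10)≡7=h; e(4)→3·(4−10)≡8=i; f(5)→3·(5−10)≡11=l; e(4)→3·(4−10)≡8=i (all mod 26).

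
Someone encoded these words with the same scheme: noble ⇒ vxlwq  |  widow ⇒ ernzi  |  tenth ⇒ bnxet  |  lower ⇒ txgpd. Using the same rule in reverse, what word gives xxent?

pouch

The shift increases by 1 at each position, starting from +8: 8, 9, 10, ….
Reversing it on xxent: x−8=p, x−9=o, e−10=u, n−11=c, t−12=h.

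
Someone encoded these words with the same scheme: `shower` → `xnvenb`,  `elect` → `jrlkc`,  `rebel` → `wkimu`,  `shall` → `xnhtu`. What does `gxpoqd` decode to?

In shower: s→x is +5, h→n is +6, o→v is +7, w→e is +8 — the shift increases by 1 each position. Each letter shifts forward by (position + 5), i.e. 5, 6, 7, … — the shift grows by one for each successive letter.
Reversing it on gxpoqd: g−5=b, x−6=r, p−7=i, o−8=g, q−9=h, d−10=t.

bright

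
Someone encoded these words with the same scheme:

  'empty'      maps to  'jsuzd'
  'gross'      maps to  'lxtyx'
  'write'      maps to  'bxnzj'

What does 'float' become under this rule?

It's a Vigenère-style cipher with numeric key [5,6]: position i shifts by key[i mod 2].
On float: f+5=k, l+6=r, o+5=t, a+6=g, t+5=y.

krtgy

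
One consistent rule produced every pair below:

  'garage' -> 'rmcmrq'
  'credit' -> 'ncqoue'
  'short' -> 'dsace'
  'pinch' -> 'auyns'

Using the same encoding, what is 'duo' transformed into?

oga

The shift depends on letter class: consonant g→r is +11, but vowel a→m is +12. Vowels shift forward by 12 and consonants shift forward by 11.
On duo: d(cons)+11=o, u(vowel)+12=g, o(vowel)+12=a.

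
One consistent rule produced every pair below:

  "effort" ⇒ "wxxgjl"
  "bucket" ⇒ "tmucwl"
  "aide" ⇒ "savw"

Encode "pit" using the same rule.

hal

Each letter is shifted forward by 18 in the alphabet (a Caesar shift of +18).
For pit: p+18=h, i+18=a, t+18=l.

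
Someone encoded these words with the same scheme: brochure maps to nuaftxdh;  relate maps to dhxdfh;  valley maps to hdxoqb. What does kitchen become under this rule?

Shifts by position in brochure: pos 0: b→n (+12), pos 1: r→u (+3), pos 2: o→a (+12), pos 3: c→f (+3) — repeating every 2. A repeating key of period 2 is used — shifts +12, +3 over and over.
For kitchen: k+12=w, i+3=l, t+12=f, c+3=f, h+12=t, e+3=h, n+12=z.

wlffthz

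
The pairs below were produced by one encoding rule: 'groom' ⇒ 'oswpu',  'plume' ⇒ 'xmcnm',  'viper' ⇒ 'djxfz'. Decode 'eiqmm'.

It's a Vigenère-style cipher with numeric key [8,1]: position i shifts by key[i mod 2].
Undoing it on eiqmm: e−8=w, i−1=h, q−8=i, m−1=l, m−8=e.

while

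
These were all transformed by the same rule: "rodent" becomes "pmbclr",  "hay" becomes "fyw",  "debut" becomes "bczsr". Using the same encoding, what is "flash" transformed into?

Compare letters: r→p is +24, o→m is +24, d→b is +24 — a constant shift. This is a Caesar cipher with shift 24.
For flash: f+24=d, l+24=j, a+24=y, s+24=q, h+24=f.

djyqf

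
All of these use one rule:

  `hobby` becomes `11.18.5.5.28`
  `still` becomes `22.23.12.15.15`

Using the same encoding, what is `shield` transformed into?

22.11.12.8.15.7

h is letter #8 and maps to 11: an offset of 3. Letters become their 1-based position plus 3 (so a→4, b→5, …).
For shield: s=19→22, h=8→11, i=9→12, e=5→8, l=12→15, d=4→7.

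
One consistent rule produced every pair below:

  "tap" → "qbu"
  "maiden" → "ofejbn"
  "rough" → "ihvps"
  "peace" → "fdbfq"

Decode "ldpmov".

The output letters match the input read backwards, each shifted +1: tap reversed is pat. The word is reversed, then every letter is shifted forward by 1.
Undoing it on ldpmov: shift back: l−1=k, d−1=c, p−1=o, m−1=l, o−1=n, v−1=u → kcolnu; then reverse → unlock.

unlock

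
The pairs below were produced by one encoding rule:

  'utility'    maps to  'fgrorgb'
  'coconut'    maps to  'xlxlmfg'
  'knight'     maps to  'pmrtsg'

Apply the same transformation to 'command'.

xlnnzmw

Letters are reflected about the middle of the alphabet (position → 25−position): Atbash.
Applying it to command: c↔x, o↔l, m↔n, m↔n, a↔z, n↔m, d↔w.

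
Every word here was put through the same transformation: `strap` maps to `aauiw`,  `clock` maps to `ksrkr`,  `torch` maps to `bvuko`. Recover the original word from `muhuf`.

Shifts by position in strap: pos 0: s→a (+8), pos 1: t→a (+7), pos 2: r→u (+3), pos 3: a→i (+8), pos 4: p→w (+7) — repeating every 3. It's a Vigenère-style cipher with numeric key [8,7,3]: position i shifts by key[i mod 3].
Reversing it on muhuf: m−8=e, u−7=n, h−3=e, u−8=m, f−7=y.

enemy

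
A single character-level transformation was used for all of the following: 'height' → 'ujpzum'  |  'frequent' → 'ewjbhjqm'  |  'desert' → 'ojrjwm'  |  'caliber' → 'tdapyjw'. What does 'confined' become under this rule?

tlqepqjo

This is an affine cipher: with a=0,…,z=25, each position x becomes (21x+3) mod 26.
On confined: c(2)→21·2+3≡19=t; o(14)→21·14+3≡11=l; n(13)→21·13+3≡16=q; f(5)→21·5+3≡4=e; i(8)→21·8+3≡15=p; n(13)→21·13+3≡16=q; e(4)→21·4+3≡9=j; d(3)→21·3+3≡14=o (all mod 26).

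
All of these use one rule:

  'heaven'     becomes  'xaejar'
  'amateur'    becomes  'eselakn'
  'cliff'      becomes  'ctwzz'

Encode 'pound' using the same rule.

pqkrb

h(7)→x(23) and e(4)→a(0) fit y≡25x+4 (mod 26); the inverse of 25 mod 26 is 25. This is an affine cipher: with a=0,…,z=25, each position x becomes (25x+4) mod 26.
Applying it to pound: p(15)→25·15+4≡15=p; o(14)→25·14+4≡16=q; u(20)→25·20+4≡10=k; n(13)→25·13+4≡17=r; d(3)→25·3+4≡1=b (all mod 26).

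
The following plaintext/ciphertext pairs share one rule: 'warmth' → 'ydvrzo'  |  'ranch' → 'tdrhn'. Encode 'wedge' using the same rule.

In warmth: w→y is +2, a→d is +3, r→v is +4, m→r is +5 — the shift increases by 1 each position. Letter i (0-indexed) is shifted by i+2, so successive shifts are 2, 3, 4, ….
Applying it to wedge: w+2=y, e+3=h, d+4=h, g+5=l, e+6=k.

yhhlk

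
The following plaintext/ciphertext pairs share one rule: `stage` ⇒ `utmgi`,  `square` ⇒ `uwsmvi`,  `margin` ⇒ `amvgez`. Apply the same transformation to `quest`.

s(18)→u(20) and t(19)→t(19) fit y≡25x+12 (mod 26); the inverse of 25 mod 26 is 25. Treating letters as 0–25, the rule is x ↦ 25x + 12 (mod 26).
For quest: q(16)→25·16+12≡22=w; u(20)→25·20+12≡18=s; e(4)→25·4+12≡8=i; s(18)→25·18+12≡20=u; t(19)→25·19+12≡19=t (all mod 26).

wsiut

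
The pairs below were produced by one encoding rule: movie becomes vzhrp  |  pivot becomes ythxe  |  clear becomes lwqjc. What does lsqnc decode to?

Shifts by position in movie: pos 0: m→v (+9), pos 1: o→z (+11), pos 2: v→h (+12), pos 3: i→r (+9), pos 4: e→p (+11) — repeating every 3. It's a Vigenère-style cipher with numeric key [9,11,12]: position i shifts by key[i mod 3].
Undoing it on lsqnc: l−9=c, s−11=h, q−12=e, n−9=e, c−11=r.

cheer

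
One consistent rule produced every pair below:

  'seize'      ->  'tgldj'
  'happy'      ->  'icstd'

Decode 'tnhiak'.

sleeve

In seize: s→t is +1, e→g is +2, i→l is +3, z→d is +4 — the shift increases by 1 each position. Letter i (0-indexed) is shifted by i+1, so successive shifts are 1, 2, 3, ….
Decoding tnhiak: t−1=s, n−2=l, h−3=e, i−4=e, a−5=v, k−6=e.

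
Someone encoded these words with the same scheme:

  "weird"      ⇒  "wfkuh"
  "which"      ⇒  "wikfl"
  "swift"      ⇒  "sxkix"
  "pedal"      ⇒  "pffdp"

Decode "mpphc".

Each letter shifts forward by its position index (0, 1, 2, …) — the shift grows by one for each successive letter.
Undoing it on mpphc: m−0=m, p−1=o, p−2=n, h−3=e, c−4=y.

money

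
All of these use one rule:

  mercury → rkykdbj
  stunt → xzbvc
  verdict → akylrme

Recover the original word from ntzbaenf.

In mercury: m→r is +5, e→k is +6, r→y is +7, c→k is +8 — the shift increases by 1 each position. Each letter shifts forward by (position + 5), i.e. 5, 6, 7, … — the shift grows by one for each successive letter.
Reversing it on ntzbaenf: n−5=i, t−6=n, z−7=s, b−8=t, a−9=r, e−10=u, n−11=c, f−12=t.

instruct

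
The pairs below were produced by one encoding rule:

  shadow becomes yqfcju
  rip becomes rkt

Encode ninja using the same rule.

The output letters match the input read backwards, each shifted +2: shadow reversed is wodahs. Read the word backwards and shift each letter +2.
Applying it to ninja: reverse → ajnin; then shift: a+2=c, j+2=l, n+2=p, i+2=k, n+2=p.

clpkp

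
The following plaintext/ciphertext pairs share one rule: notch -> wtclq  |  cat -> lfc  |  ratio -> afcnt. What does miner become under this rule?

vnwja

Two shifts are in play — +5 for a/e/i/o/u, +9 for every other letter.
For miner: m(cons)+9=v, i(vowel)+5=n, n(cons)+9=w, e(vowel)+5=j, r(cons)+9=a.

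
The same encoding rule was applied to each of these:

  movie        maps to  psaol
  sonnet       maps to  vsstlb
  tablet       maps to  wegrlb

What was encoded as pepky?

maker

In movie: m→p is +3, o→s is +4, v→a is +5, i→o is +6 — the shift increases by 1 each position. Letter i (0-indexed) is shifted by i+3, so successive shifts are 3, 4, 5, ….
Undoing it on pepky: p−3=m, e−4=a, p−5=k, k−6=e, y−7=r.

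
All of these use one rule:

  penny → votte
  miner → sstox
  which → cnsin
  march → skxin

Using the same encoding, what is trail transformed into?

zxksr

The rule splits by letter class: vowels +10, consonants +6.
On trail: t(cons)+6=z, r(cons)+6=x, a(vowel)+10=k, i(vowel)+10=s, l(cons)+6=r.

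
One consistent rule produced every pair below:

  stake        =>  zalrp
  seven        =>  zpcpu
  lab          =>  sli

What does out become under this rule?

zfa

The shift depends on letter class: consonant s→z is +7, but vowel a→l is +11. The rule splits by letter class: vowels +11, consonants +7.
On out: o(vowel)+11=z, u(vowel)+11=f, t(cons)+7=a.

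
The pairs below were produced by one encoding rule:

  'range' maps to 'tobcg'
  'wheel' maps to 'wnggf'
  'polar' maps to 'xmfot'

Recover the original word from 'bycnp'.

Each letter's alphabet position (a=0..z=25) is mapped through 11·x+14 mod 26 — an affine cipher.
Decoding bycnp: b(1)→19·(1−14)≡13=n; y(24)→19·(24−14)≡8=i; c(2)→19·(2−14)≡6=g; n(13)→19·(13−14)≡7=h; p(15)→19·(15−14)≡19=t (all mod 26).

night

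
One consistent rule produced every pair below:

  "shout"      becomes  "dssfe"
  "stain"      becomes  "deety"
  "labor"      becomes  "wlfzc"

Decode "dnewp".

Shifts by position in shout: pos 0: s→d (+11), pos 1: h→s (+11), pos 2: o→s (+4), pos 3: u→f (+11), pos 4: t→e (+11) — repeating every 3. A repeating key of period 3 is used — shifts +11, +11, +4 over and over.
Decoding dnewp: d−11=s, n−11=c, e−4=a, w−11=l, p−11=e.

scale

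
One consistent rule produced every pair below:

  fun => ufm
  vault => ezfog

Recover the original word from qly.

Each pair mirrors across the alphabet (f↔u, u↔f, n↔m): positions sum to 25. This is the alphabet-reversal cipher (Atbash): a becomes z, b becomes y, etc.
Decoding qly: q↔j, l↔o, y↔b.

job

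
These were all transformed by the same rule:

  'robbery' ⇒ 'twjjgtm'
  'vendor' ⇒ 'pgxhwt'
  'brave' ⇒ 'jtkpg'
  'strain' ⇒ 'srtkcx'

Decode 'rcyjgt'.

r(17)→t(19) and o(14)→w(22) fit y≡25x+10 (mod 26); the inverse of 25 mod 26 is 25. Treating letters as 0–25, the rule is x ↦ 25x + 10 (mod 26).
Decoding rcyjgt: r(17)→25·(17−10)≡19=t; c(2)→25·(2−10)≡8=i; y(24)→25·(24−10)≡12=m; j(9)→25·(9−10)≡1=b; g(6)→25·(6−10)≡4=e; t(19)→25·(19−10)≡17=r (all mod 26).

timber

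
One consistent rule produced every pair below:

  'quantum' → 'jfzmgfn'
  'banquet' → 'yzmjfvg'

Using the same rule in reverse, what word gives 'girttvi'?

Each pair mirrors across the alphabet (q↔j, u↔f, a↔z): positions sum to 25. Each letter is replaced by its mirror in the alphabet: a↔z, b↔y, c↔x, and so on (the Atbash cipher).
Undoing it on girttvi: g↔t, i↔r, r↔i, t↔g, t↔g, v↔e, i↔r.

trigger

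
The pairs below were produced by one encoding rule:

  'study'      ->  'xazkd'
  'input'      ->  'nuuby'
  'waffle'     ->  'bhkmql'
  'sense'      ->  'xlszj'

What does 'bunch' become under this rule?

Shifts by position in study: pos 0: s→x (+5), pos 1: t→a (+7), pos 2: u→z (+5), pos 3: d→k (+7) — repeating every 2. It's a Vigenère-style cipher with numeric key [5,7]: position i shifts by key[i mod 2].
Applying it to bunch: b+5=g, u+7=b, n+5=s, c+7=j, h+5=m.

gbsjm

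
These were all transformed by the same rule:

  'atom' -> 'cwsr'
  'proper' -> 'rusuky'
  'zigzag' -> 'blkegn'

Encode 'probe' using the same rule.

In atom: a→c is +2, t→w is +3, o→s is +4, m→r is +5 — the shift increases by 1 each position. The shift increases by 1 at each position, starting from +2: 2, 3, 4, ….
On probe: p+2=r, r+3=u, o+4=s, b+5=g, e+6=k.

rusgk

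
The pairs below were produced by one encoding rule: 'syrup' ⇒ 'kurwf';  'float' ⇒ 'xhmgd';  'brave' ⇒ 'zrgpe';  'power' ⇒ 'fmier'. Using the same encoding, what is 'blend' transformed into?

zhetl

s(18)→k(10) and y(24)→u(20) fit y≡19x+6 (mod 26); the inverse of 19 mod 26 is 11. This is an affine cipher: with a=0,…,z=25, each position x becomes (19x+6) mod 26.
For blend: b(1)→19·1+6≡25=z; l(11)→19·11+6≡7=h; e(4)→19·4+6≡4=e; n(13)→19·13+6≡19=t; d(3)→19·3+6≡11=l (all mod 26).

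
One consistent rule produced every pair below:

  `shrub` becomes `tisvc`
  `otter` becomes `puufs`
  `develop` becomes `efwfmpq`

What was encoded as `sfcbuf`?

rebate

Compare letters: s→t is +1, h→i is +1, r→s is +1 — a constant shift. Each letter is shifted forward by 1 in the alphabet (a Caesar shift of +1).
Undoing it on sfcbuf: s−1=r, f−1=e, c−1=b, b−1=a, u−1=t, f−1=e.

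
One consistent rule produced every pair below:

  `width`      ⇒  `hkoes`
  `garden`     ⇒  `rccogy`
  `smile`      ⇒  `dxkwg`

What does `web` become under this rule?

hgm

The shift depends on letter class: consonant w→h is +11, but vowel i→k is +2. The rule splits by letter class: vowels +2, consonants +11.
Applying it to web: w(cons)+11=h, e(vowel)+2=g, b(cons)+11=m.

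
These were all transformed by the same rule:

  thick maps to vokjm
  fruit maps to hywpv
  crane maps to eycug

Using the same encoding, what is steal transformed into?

The shifts repeat in a cycle of length 2: positions 0,1,… shift by +2, +7, then the pattern repeats.
On steal: s+2=u, t+7=a, e+2=g, a+7=h, l+2=n.

uaghn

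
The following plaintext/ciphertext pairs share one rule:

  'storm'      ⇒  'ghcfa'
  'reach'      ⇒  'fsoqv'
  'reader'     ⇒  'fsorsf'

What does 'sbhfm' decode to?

This is a Caesar cipher with shift 14.
Reversing it on sbhfm: s−14=e, b−14=n, h−14=t, f−14=r, m−14=y.

entry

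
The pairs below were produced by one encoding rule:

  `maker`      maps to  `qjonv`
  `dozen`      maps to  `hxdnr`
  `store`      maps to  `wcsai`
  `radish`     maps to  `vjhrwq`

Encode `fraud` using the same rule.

jaedh

It's a Vigenère-style cipher with numeric key [4,9]: position i shifts by key[i mod 2].
On fraud: f+4=j, r+9=a, a+4=e, u+9=d, d+4=h.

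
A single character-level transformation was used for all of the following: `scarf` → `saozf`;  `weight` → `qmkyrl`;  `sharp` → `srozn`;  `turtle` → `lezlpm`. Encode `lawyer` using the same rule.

This is an affine cipher: with a=0,…,z=25, each position x becomes (19x+14) mod 26.
On lawyer: l(11)→19·11+14≡15=p; a(0)→19·0+14≡14=o; w(22)→19·22+14≡16=q; y(24)→19·24+14≡2=c; e(4)→19·4+14≡12=m; r(17)→19·17+14≡25=z (all mod 26).

poqcmz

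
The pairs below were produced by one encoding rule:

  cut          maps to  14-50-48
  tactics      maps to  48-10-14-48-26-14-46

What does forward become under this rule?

20-38-44-54-10-44-16

c(#3)→14 and u(#21)→50: differences scale by 2, so n = 2·pos + 8. With a=1..z=26, the number is 2·pos + 8.
On forward: f=6→20, o=15→38, r=18→44, w=23→54, a=1→10, r=18→44, d=4→16.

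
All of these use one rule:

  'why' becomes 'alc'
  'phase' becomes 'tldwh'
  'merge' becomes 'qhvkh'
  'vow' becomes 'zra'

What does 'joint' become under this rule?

The shift depends on letter class: consonant w→a is +4, but vowel a→d is +3. The rule splits by letter class: vowels +3, consonants +4.
On joint: j(cons)+4=n, o(vowel)+3=r, i(vowel)+3=l, n(cons)+4=r, t(cons)+4=x.

nrlrx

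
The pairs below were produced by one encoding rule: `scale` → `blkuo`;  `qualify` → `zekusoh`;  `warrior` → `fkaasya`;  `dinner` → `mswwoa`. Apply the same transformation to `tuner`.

cewoa

Two shifts are in play — +10 for a/e/i/o/u, +9 for every other letter.
For tuner: t(cons)+9=c, u(vowel)+10=e, n(cons)+9=w, e(vowel)+10=o, r(cons)+9=a.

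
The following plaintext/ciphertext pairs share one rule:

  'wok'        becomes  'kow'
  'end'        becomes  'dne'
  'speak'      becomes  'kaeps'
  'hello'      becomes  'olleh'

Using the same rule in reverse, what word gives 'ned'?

den

The output letters match the input read backwards: wok reversed is kow. It's just the letters in reverse order.
Undoing it on ned: then reverse → den.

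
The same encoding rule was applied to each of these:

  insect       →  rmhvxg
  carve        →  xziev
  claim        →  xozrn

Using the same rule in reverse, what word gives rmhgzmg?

instant

Each pair mirrors across the alphabet (i↔r, n↔m, s↔h): positions sum to 25. This is the alphabet-reversal cipher (Atbash): a becomes z, b becomes y, etc.
Reversing it on rmhgzmg: r↔i, m↔n, h↔s, g↔t, z↔a, m↔n, g↔t.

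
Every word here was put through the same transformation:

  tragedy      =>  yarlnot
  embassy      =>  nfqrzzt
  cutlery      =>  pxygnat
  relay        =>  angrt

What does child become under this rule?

t(19)→y(24) and r(17)→a(0) fit y≡25x+17 (mod 26); the inverse of 25 mod 26 is 25. Each letter's alphabet position (a=0..z=25) is mapped through 25·x+17 mod 26 — an affine cipher.
Applying it to child: c(2)→25·2+17≡15=p; h(7)→25·7+17≡10=k; i(8)→25·8+17≡9=j; l(11)→25·11+17≡6=g; d(3)→25·3+17≡14=o (all mod 26).

pkjgo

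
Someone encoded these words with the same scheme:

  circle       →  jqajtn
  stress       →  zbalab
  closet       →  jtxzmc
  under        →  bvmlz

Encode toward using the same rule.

awfhzm

Shifts by position in circle: pos 0: c→j (+7), pos 1: i→q (+8), pos 2: r→a (+9), pos 3: c→j (+7), pos 4: l→t (+8), pos 5: e→n (+9) — repeating every 3. The shifts repeat in a cycle of length 3: positions 0,1,… shift by +7, +8, +9, then the pattern repeats.
Applying it to toward: t+7=a, o+8=w, w+9=f, a+7=h, r+8=z, d+9=m.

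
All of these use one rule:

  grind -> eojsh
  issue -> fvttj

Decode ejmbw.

The output letters match the input read backwards, each shifted +1: grind reversed is dnirg. Two steps: reverse the string, then apply a Caesar shift of +1.
Decoding ejmbw: shift back: e−1=d, j−1=i, m−1=l, b−1=a, w−1=v → dilav; then reverse → valid.

valid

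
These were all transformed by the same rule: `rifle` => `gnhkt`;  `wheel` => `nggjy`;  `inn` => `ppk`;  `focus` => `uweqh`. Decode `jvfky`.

Two steps: reverse the string, then apply a Caesar shift of +2.
Decoding jvfky: shift back: j−2=h, v−2=t, f−2=d, k−2=i, y−2=w → htdiw; then reverse → width.

width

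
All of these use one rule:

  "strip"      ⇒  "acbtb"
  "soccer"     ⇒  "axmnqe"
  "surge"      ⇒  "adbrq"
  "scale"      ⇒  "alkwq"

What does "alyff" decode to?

scout

Each letter shifts forward by (position + 8), i.e. 8, 9, 10, … — the shift grows by one for each successive letter.
Decoding alyff: a−8=s, l−9=c, y−10=o, f−11=u, f−12=t.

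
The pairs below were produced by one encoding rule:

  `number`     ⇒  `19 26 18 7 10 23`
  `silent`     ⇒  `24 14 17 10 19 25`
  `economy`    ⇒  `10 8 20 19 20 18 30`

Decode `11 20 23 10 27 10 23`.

Letters become their 1-based position plus 5 (so a→6, b→7, …).
Undoing it on 11 20 23 10 27 10 23: 11→(11−5)÷1=6=f, 20→(20−5)÷1=15=o, 23→(23−5)÷1=18=r, 10→(10−5)÷1=5=e, 27→(27−5)÷1=22=v, 10→(10−5)÷1=5=e, 23→(23−5)÷1=18=r.

forever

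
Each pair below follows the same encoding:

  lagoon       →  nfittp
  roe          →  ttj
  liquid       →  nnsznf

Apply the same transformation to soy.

uta

Two shifts are in play — +5 for a/e/i/o/u, +2 for every other letter.
On soy: s(cons)+2=u, o(vowel)+5=t, y(cons)+2=a.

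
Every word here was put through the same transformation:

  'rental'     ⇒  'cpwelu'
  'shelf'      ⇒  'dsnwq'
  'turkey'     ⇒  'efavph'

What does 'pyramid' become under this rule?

Shifts by position in rental: pos 0: r→c (+11), pos 1: e→p (+11), pos 2: n→w (+9), pos 3: t→e (+11), pos 4: a→l (+11), pos 5: l→u (+9) — repeating every 3. The shifts repeat in a cycle of length 3: positions 0,1,… shift by +11, +11, +9, then the pattern repeats.
On pyramid: p+11=a, y+11=j, r+9=a, a+11=l, m+11=x, i+9=r, d+11=o.

ajalxro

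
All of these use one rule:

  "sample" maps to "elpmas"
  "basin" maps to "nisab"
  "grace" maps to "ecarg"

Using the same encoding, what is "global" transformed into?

labolg

The word is simply reversed.
Applying it to global: reverse → labolg.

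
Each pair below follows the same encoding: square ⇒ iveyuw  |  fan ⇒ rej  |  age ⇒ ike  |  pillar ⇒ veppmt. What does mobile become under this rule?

The output letters match the input read backwards, each shifted +4: square reversed is erauqs. The word is reversed, then every letter is shifted forward by 4.
On mobile: reverse → elibom; then shift: e+4=i, l+4=p, i+4=m, b+4=f, o+4=s, m+4=q.

ipmfsq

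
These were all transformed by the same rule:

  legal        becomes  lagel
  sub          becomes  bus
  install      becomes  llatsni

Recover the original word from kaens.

sneak

The word is simply reversed.
Undoing it on kaens: then reverse → sneak.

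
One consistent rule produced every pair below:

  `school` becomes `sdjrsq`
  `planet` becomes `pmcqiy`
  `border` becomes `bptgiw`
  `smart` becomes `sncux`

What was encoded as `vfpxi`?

venue

In school: s→s is +0, c→d is +1, h→j is +2, o→r is +3 — the shift increases by 1 each position. Letter i (0-indexed) is shifted by i+0, so successive shifts are 0, 1, 2, ….
Undoing it on vfpxi: v−0=v, f−1=e, p−2=n, x−3=u, i−4=e.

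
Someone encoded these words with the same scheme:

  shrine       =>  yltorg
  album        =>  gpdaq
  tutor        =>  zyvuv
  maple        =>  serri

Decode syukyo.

museum

Shifts by position in shrine: pos 0: s→y (+6), pos 1: h→l (+4), pos 2: r→t (+2), pos 3: i→o (+6), pos 4: n→r (+4), pos 5: e→g (+2) — repeating every 3. It's a Vigenère-style cipher with numeric key [6,4,2]: position i shifts by key[i mod 3].
Reversing it on syukyo: s−6=m, y−4=u, u−2=s, k−6=e, y−4=u, o−2=m.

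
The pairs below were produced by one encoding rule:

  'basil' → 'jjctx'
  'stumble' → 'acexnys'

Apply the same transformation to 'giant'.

The shift increases by 1 at each position, starting from +8: 8, 9, 10, ….
On giant: g+8=o, i+9=r, a+10=k, n+11=y, t+12=f.

orkyf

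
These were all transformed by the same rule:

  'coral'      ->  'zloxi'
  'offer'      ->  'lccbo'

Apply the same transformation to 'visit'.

This is a Caesar cipher with shift 23.
For visit: v+23=s, i+23=f, s+23=p, i+23=f, t+23=q.

sfpfq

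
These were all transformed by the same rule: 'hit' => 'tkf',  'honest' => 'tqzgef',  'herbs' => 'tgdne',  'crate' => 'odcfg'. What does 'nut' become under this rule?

Two shifts are in play — +2 for a/e/i/o/u, +12 for every other letter.
Applying it to nut: n(cons)+12=z, u(vowel)+2=w, t(cons)+12=f.

zwf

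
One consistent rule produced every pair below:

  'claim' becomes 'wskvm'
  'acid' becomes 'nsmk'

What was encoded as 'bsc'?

Read the word backwards and shift each letter +10.
Undoing it on bsc: shift back: b−10=r, s−10=i, c−10=s → ris; then reverse → sir.

sir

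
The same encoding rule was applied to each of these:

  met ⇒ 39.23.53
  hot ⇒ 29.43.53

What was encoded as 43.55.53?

m(#13)→39 and e(#5)→23: differences scale by 2, so n = 2·pos + 13. The formula is n = 2×(alphabet index, a=1) + 13.
Decoding 43.55.53: 43→(43−13)÷2=15=o, 55→(55−13)÷2=21=u, 53→(53−13)÷2=20=t.

out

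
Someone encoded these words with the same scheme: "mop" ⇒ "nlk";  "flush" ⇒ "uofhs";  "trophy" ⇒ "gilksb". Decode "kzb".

Each pair mirrors across the alphabet (m↔n, o↔l, p↔k): positions sum to 25. Each letter is replaced by its mirror in the alphabet: a↔z, b↔y, c↔x, and so on (the Atbash cipher).
Decoding kzb: k↔p, z↔a, b↔y.

pay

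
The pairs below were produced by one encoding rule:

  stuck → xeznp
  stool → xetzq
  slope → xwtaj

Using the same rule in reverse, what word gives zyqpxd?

Shifts by position in stuck: pos 0: s→x (+5), pos 1: t→e (+11), pos 2: u→z (+5), pos 3: c→n (+11) — repeating every 2. It's a Vigenère-style cipher with numeric key [5,11]: position i shifts by key[i mod 2].
Undoing it on zyqpxd: z−5=u, y−11=n, q−5=l, p−11=e, x−5=s, d−11=s.

unless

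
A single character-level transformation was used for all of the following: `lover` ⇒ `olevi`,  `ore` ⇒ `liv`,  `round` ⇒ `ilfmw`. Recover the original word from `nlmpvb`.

Each pair mirrors across the alphabet (l↔o, o↔l, v↔e): positions sum to 25. This is the alphabet-reversal cipher (Atbash): a becomes z, b becomes y, etc.
Undoing it on nlmpvb: n↔m, l↔o, m↔n, p↔k, v↔e, b↔y.

monkey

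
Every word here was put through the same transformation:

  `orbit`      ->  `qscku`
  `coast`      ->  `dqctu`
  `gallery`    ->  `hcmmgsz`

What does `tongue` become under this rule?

Vowels shift forward by 2 and consonants shift forward by 1.
Applying it to tongue: t(cons)+1=u, o(vowel)+2=q, n(cons)+1=o, g(cons)+1=h, u(vowel)+2=w, e(vowel)+2=g.

uqohwg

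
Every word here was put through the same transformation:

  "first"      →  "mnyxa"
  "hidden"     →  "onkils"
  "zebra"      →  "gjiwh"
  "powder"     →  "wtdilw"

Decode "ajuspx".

The shifts repeat in a cycle of length 2: positions 0,1,… shift by +7, +5, then the pattern repeats.
Undoing it on ajuspx: a−7=t, j−5=e, u−7=n, s−5=n, p−7=i, x−5=s.

tennis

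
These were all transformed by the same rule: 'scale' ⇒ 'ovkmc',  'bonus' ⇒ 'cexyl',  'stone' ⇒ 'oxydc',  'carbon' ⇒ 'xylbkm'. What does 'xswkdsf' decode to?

vitamin

The output letters match the input read backwards, each shifted +10: scale reversed is elacs. Read the word backwards and shift each letter +10.
Reversing it on xswkdsf: shift back: x−10=n, s−10=i, w−10=m, k−10=a, d−10=t, s−10=i, f−10=v → nimativ; then reverse → vitamin.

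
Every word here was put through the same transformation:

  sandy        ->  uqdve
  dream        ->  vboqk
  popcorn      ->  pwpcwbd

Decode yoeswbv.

keyword

s(18)→u(20) and a(0)→q(16) fit y≡19x+16 (mod 26); the inverse of 19 mod 26 is 11. This is an affine cipher: with a=0,…,z=25, each position x becomes (19x+16) mod 26.
Decoding yoeswbv: y(24)→11·(24−16)≡10=k; o(14)→11·(14−16)≡4=e; e(4)→11·(4−16)≡24=y; s(18)→11·(18−16)≡22=w; w(22)→11·(22−16)≡14=o; b(1)→11·(1−16)≡17=r; v(21)→11·(21−16)≡3=d (all mod 26).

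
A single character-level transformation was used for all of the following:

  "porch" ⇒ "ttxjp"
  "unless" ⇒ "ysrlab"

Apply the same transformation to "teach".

In porch: p→t is +4, o→t is +5, r→x is +6, c→j is +7 — the shift increases by 1 each position. Letter i (0-indexed) is shifted by i+4, so successive shifts are 4, 5, 6, ….
On teach: t+4=x, e+5=j, a+6=g, c+7=j, h+8=p.

xjgjp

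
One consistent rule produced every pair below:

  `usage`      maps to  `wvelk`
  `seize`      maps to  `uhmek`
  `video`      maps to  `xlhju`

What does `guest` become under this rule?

The shift increases by 1 at each position, starting from +2: 2, 3, 4, ….
On guest: g+2=i, u+3=x, e+4=i, s+5=x, t+6=z.

ixixz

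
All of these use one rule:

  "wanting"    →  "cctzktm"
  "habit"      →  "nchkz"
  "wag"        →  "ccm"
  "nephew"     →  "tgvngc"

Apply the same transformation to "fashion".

lcynkqt

The shift depends on letter class: consonant w→c is +6, but vowel a→c is +2. Vowels shift forward by 2 and consonants shift forward by 6.
Applying it to fashion: f(cons)+6=l, a(vowel)+2=c, s(cons)+6=y, h(cons)+6=n, i(vowel)+2=k, o(vowel)+2=q, n(cons)+6=t.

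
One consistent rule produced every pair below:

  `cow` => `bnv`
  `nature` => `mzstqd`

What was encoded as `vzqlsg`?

Compare letters: c→b is +25, o→n is +25, w→v is +25 — a constant shift. It's a constant shift of +25 (ROT25).
Reversing it on vzqlsg: v−25=w, z−25=a, q−25=r, l−25=m, s−25=t, g−25=h.

warmth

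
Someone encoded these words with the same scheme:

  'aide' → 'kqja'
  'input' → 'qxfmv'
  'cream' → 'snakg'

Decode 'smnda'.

curve

This is an affine cipher: with a=0,…,z=25, each position x becomes (17x+10) mod 26.
Decoding smnda: s(18)→23·(18−10)≡2=c; m(12)→23·(12−10)≡20=u; n(13)→23·(13−10)≡17=r; d(3)→23·(3−10)≡21=v; a(0)→23·(0−10)≡4=e (all mod 26).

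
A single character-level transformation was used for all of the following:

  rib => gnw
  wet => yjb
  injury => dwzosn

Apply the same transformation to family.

The output letters match the input read backwards, each shifted +5: rib reversed is bir. Two steps: reverse the string, then apply a Caesar shift of +5.
For family: reverse → ylimaf; then shift: y+5=d, l+5=q, i+5=n, m+5=r, a+5=f, f+5=k.

dqnrfk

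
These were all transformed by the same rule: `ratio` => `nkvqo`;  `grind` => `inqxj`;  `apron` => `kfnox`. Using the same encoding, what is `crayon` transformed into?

r(17)→n(13) and a(0)→k(10) fit y≡17x+10 (mod 26); the inverse of 17 mod 26 is 23. Treating letters as 0–25, the rule is x ↦ 17x + 10 (mod 26).
Applying it to crayon: c(2)→17·2+10≡18=s; r(17)→17·17+10≡13=n; a(0)→17·0+10≡10=k; y(24)→17·24+10≡2=c; o(14)→17·14+10≡14=o; n(13)→17·13+10≡23=x (all mod 26).

snkcox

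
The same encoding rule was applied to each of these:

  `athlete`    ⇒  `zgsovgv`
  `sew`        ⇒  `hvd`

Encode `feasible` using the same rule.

Each pair mirrors across the alphabet (a↔z, t↔g, h↔s): positions sum to 25. Each letter is replaced by its mirror in the alphabet: a↔z, b↔y, c↔x, and so on (the Atbash cipher).
Applying it to feasible: f↔u, e↔v, a↔z, s↔h, i↔r, b↔y, l↔o, e↔v.

uvzhryov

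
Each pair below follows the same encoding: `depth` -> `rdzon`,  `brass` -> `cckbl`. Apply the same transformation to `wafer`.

The word is reversed, then every letter is shifted forward by 10.
Applying it to wafer: reverse → refaw; then shift: r+10=b, e+10=o, f+10=p, a+10=k, w+10=g.

bopkg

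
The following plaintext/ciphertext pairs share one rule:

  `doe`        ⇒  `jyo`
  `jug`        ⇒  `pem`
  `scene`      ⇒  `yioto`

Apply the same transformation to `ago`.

The shift depends on letter class: consonant d→j is +6, but vowel o→y is +10. The rule splits by letter class: vowels +10, consonants +6.
Applying it to ago: a(vowel)+10=k, g(cons)+6=m, o(vowel)+10=y.

kmy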